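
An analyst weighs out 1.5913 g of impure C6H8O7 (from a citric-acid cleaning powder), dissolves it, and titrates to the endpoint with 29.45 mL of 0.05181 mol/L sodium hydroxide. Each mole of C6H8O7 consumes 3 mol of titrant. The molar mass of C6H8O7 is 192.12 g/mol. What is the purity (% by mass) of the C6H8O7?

6.14%

n(NaOH) = 0.05181 x 0.02945 = 0.001526 mol.
n(C6H8O7) = 0.001526 / 3 = 0.0005086 mol.
mass of C6H8O7 = 0.0005086 x 192.12 = 0.09771 g.
% purity = 0.09771 / 1.5913 x 100 = 6.14%.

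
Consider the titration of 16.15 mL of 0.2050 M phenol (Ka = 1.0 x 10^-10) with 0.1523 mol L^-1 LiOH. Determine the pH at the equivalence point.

n(C6H5OH) = 0.2050 x 0.01615 = 0.003311 mol; V(LiOH) at equivalence = 0.003311/0.1523 = 0.02174 L.
At equivalence all the acid is converted to C6H5O-; total volume = 0.01615 + 0.02174 = 0.03789 L, so [C6H5O-] = 0.003311/0.03789 = 0.08738 M.
Kb = Kw/Ka = 1.0e-14 / 1.0 x 10^-10 = 0.000100.
[OH^-] = sqrt(Kb x [C6H5O-]) = sqrt(0.000100 x 0.08738) = 0.00296 M.
pOH = 2.53, so pH = 14.00 - 2.53 = 11.47.

11.47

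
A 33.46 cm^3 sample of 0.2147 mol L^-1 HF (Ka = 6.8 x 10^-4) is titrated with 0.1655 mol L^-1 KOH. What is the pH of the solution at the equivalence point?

8.07

n(HF) = 0.2147 x 0.03346 = 0.007184 mol; V(KOH) at equivalence = 0.007184/0.1655 = 0.04341 L.
At equivalence all the acid is converted to F-; total volume = 0.03346 + 0.04341 = 0.07687 L, so [F-] = 0.007184/0.07687 = 0.09346 M.
Kb = Kw/Ka = 1.0e-14 / 6.8 x 10^-4 = 1.47e-11.
[OH^-] = sqrt(Kb x [F-]) = sqrt(1.47e-11 x 0.09346) = 1.17e-6 M.
pOH = 5.93, so pH = 14.00 - 5.93 = 8.07.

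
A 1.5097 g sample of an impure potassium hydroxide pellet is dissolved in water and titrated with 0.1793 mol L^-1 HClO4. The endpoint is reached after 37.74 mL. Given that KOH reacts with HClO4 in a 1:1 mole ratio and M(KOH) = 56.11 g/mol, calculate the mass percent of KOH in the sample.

n(HClO4) = 0.1793 x 0.03774 = 0.006767 mol.
n(KOH) = 0.006767 / 1 = 0.006767 mol.
mass of KOH = 0.006767 x 56.11 = 0.3797 g.
% purity = 0.3797 / 1.5097 x 100 = 25.1%.

25.1%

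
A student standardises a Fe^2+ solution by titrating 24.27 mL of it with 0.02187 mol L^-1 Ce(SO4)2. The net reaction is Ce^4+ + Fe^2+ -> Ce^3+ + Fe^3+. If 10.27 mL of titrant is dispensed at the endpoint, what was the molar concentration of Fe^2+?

0.00925 M

n(Ce(SO4)2) = 0.02187 x 0.01027 = 0.0002246 mol.
From the balanced equation, 1 mol Ce(SO4)2 reacts with 1 mol Fe^2+, so n(Fe^2+) = 0.0002246 x 1/1 = 0.0002246 mol.
[Fe^2+] = 0.0002246 / 0.02427 L = 0.00925 M.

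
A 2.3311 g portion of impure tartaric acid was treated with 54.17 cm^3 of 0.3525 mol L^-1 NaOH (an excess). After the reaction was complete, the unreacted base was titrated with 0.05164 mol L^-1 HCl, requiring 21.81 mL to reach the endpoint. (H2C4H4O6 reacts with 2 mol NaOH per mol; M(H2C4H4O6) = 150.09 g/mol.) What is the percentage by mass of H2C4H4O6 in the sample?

57.8%

Total n(NaOH) added = 0.3525 x 0.05417 = 0.01909 mol.
n(HCl) used = 0.05164 x 0.02181 = 0.001126 mol, which equals the excess n(NaOH).
So n(NaOH) consumed by the sample = 0.01909 - 0.001126 = 0.01797 mol.
n(H2C4H4O6) = 0.01797 / 2 = 0.008984 mol.
mass H2C4H4O6 = 0.008984 x 150.09 = 1.348 g, so %H2C4H4O6 = 1.348/2.3311 x 100 = 57.8%.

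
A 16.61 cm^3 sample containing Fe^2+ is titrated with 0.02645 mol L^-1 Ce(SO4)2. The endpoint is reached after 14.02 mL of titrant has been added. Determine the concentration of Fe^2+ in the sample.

n(Ce(SO4)2) = 0.02645 x 0.01402 = 0.0003708 mol.
From the balanced equation, 1 mol Ce(SO4)2 reacts with 1 mol Fe^2+, so n(Fe^2+) = 0.0003708 x 1/1 = 0.0003708 mol.
[Fe^2+] = 0.0003708 / 0.01661 L = 0.0223 M.

0.0223 M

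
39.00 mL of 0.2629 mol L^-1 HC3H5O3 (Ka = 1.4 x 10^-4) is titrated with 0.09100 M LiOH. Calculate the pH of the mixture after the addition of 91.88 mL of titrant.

4.50

Initial n(HC3H5O3) = 0.2629 x 0.03900 = 0.01025 mol.
n(LiOH) added = 0.09100 x 0.09188 = 0.008361 mol, converting that many moles of HC3H5O3 to C3H5O3-.
Remaining n(HC3H5O3) = 0.001892 mol; n(C3H5O3-) = 0.008361 mol.
By Henderson-Hasselbalch, pH = pKa + log([A^-]/[HA]) = 3.85 + log(0.008361/0.001892) = 3.85 + (+0.65) = 4.50.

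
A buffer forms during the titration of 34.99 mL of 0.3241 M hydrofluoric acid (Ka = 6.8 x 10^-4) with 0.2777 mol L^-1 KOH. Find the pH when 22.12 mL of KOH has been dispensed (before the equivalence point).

3.24

Initial n(HF) = 0.3241 x 0.03499 = 0.01134 mol.
n(KOH) added = 0.2777 x 0.02212 = 0.006143 mol, converting that many moles of HF to F-.
Remaining n(HF) = 0.005198 mol; n(F-) = 0.006143 mol.
By Henderson-Hasselbalch, pH = pKa + log([A^-]/[HA]) = 3.17 + log(0.006143/0.005198) = 3.17 + (+0.07) = 3.24.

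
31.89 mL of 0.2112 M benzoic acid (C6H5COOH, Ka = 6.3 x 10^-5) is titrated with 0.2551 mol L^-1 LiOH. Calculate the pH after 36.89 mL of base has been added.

12.59

n(acid) = 0.2112 x 0.03189 = 0.006735 mol; n(LiOH) added = 0.2551 x 0.03689 = 0.009411 mol.
Base is in excess by 0.009411 - 0.006735 = 0.002675 mol in a total volume of 0.06878 L.
[OH^-] = 0.002675/0.06878 = 0.03890 M, so pOH = 1.41 and pH = 14.00 - 1.41 = 12.59.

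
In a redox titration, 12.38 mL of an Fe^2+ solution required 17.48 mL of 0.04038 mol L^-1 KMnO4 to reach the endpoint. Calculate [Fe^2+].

0.285 M

n(KMnO4) = 0.04038 x 0.01748 = 0.0007058 mol.
From the balanced equation, 1 mol KMnO4 reacts with 5 mol Fe^2+, so n(Fe^2+) = 0.0007058 x 5/1 = 0.003529 mol.
[Fe^2+] = 0.003529 / 0.01238 L = 0.285 M.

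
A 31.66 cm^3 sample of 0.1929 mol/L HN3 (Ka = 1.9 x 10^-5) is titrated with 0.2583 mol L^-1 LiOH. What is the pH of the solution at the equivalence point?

8.88

n(HN3) = 0.1929 x 0.03166 = 0.006107 mol; V(LiOH) at equivalence = 0.006107/0.2583 = 0.02364 L.
At equivalence all the acid is converted to N3-; total volume = 0.03166 + 0.02364 = 0.05530 L, so [N3-] = 0.006107/0.05530 = 0.1104 M.
Kb = Kw/Ka = 1.0e-14 / 1.9 x 10^-5 = 5.26e-10.
[OH^-] = sqrt(Kb x [N3-]) = sqrt(5.26e-10 x 0.1104) = 7.62e-6 M.
pOH = 5.12, so pH = 14.00 - 5.12 = 8.88.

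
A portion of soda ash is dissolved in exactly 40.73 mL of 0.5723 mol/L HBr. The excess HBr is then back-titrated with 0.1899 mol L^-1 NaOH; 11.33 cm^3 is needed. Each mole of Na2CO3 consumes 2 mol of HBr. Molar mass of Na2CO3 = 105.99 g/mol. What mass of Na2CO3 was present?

1.12 g

Total n(HBr) added = 0.5723 x 0.04073 = 0.02331 mol.
n(NaOH) used = 0.1899 x 0.01133 = 0.002152 mol, which equals the excess n(HBr).
So n(HBr) consumed by the sample = 0.02331 - 0.002152 = 0.02116 mol.
n(Na2CO3) = 0.02116 / 2 = 0.01058 mol.
mass = 0.01058 mol x 105.99 g/mol = 1.12 g.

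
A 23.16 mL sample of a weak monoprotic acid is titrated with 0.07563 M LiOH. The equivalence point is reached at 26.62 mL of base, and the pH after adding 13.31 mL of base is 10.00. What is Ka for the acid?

1.0 x 10^-10

13.31 mL is half of the equivalence volume, so this is the half-equivalence point where [HA] = [A^-].
At half-equivalence pH = pKa, so pKa = 10.00.
Ka = 10^(-10.00) = 1.0 x 10^-10.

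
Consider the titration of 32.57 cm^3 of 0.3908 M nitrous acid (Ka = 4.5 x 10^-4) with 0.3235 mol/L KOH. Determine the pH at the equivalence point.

8.30

n(HNO2) = 0.3908 x 0.03257 = 0.01273 mol; V(KOH) at equivalence = 0.01273/0.3235 = 0.03935 L.
At equivalence all the acid is converted to NO2-; total volume = 0.03257 + 0.03935 = 0.07192 L, so [NO2-] = 0.01273/0.07192 = 0.1770 M.
Kb = Kw/Ka = 1.0e-14 / 4.5 x 10^-4 = 2.22e-11.
[OH^-] = sqrt(Kb x [NO2-]) = sqrt(2.22e-11 x 0.1770) = 1.98e-6 M.
pOH = 5.70, so pH = 14.00 - 5.70 = 8.30.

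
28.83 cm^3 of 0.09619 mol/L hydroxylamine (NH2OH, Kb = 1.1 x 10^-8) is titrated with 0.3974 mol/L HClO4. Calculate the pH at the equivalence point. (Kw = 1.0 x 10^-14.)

3.58

n(NH2OH) = 0.09619 x 0.02883 = 0.002773 mol; V(HClO4) at equivalence = 0.002773/0.3974 = 0.006978 L.
At equivalence the base is fully converted to NH3OH+; total volume = 0.03581 L, so [NH3OH+] = 0.002773/0.03581 = 0.07744 M.
Ka(NH3OH+) = Kw/Kb = 1.0e-14 / 1.1 x 10^-8 = 9.09e-7.
[H^+] = sqrt(Ka x [NH3OH+]) = sqrt(9.09e-7 x 0.07744) = 0.000265 M.
pH = -log(0.000265) = 3.58.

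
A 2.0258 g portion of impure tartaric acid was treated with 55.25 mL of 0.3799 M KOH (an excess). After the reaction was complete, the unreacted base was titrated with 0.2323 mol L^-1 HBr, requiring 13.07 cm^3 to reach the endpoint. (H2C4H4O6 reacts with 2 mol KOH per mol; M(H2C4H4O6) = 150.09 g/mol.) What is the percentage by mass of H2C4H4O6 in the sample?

Total n(KOH) added = 0.3799 x 0.05525 = 0.02099 mol.
n(HBr) used = 0.2323 x 0.01307 = 0.003036 mol, which equals the excess n(KOH).
So n(KOH) consumed by the sample = 0.02099 - 0.003036 = 0.01795 mol.
n(H2C4H4O6) = 0.01795 / 2 = 0.008977 mol.
mass H2C4H4O6 = 0.008977 x 150.09 = 1.347 g, so %H2C4H4O6 = 1.347/2.0258 x 100 = 66.5%.

66.5%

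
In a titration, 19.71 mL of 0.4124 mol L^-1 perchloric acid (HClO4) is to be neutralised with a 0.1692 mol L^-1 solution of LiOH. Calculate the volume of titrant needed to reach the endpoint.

n(HClO4) = 0.4124 mol/L x 0.01971 L = 0.008128 mol.
At equivalence n(LiOH) = n(HClO4) = 0.008128 mol.
V(LiOH) = 0.008128 / 0.1692 = 0.04804 L = 48.0 mL.

48.0 mL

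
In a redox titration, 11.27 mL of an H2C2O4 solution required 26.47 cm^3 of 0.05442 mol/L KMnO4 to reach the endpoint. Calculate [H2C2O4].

0.320 M

n(KMnO4) = 0.05442 x 0.02647 = 0.001440 mol.
From the balanced equation, 2 mol KMnO4 reacts with 5 mol H2C2O4, so n(H2C2O4) = 0.001440 x 5/2 = 0.003601 mol.
[H2C2O4] = 0.003601 / 0.01127 L = 0.320 M.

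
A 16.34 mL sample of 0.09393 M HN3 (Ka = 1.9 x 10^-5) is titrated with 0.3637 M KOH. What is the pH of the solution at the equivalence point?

n(HN3) = 0.09393 x 0.01634 = 0.001535 mol; V(KOH) at equivalence = 0.001535/0.3637 = 0.004220 L.
At equivalence all the acid is converted to N3-; total volume = 0.01634 + 0.004220 = 0.02056 L, so [N3-] = 0.001535/0.02056 = 0.07465 M.
Kb = Kw/Ka = 1.0e-14 / 1.9 x 10^-5 = 5.26e-10.
[OH^-] = sqrt(Kb x [N3-]) = sqrt(5.26e-10 x 0.07465) = 6.27e-6 M.
pOH = 5.20, so pH = 14.00 - 5.20 = 8.80.

8.80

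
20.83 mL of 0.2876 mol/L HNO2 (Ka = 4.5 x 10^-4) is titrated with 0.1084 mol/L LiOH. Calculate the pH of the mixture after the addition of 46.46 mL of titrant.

Initial n(HNO2) = 0.2876 x 0.02083 = 0.005991 mol.
n(LiOH) added = 0.1084 x 0.04646 = 0.005036 mol, converting that many moles of HNO2 to NO2-.
Remaining n(HNO2) = 0.0009544 mol; n(NO2-) = 0.005036 mol.
By Henderson-Hasselbalch, pH = pKa + log([A^-]/[HA]) = 3.35 + log(0.005036/0.0009544) = 3.35 + (+0.72) = 4.07.

4.07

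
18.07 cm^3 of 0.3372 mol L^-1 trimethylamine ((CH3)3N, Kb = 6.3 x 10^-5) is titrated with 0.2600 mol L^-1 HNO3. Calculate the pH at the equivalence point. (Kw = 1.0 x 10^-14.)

n((CH3)3N) = 0.3372 x 0.01807 = 0.006093 mol; V(HNO3) at equivalence = 0.006093/0.2600 = 0.02344 L.
At equivalence the base is fully converted to (CH3)3NH+; total volume = 0.04151 L, so [(CH3)3NH+] = 0.006093/0.04151 = 0.1468 M.
Ka((CH3)3NH+) = Kw/Kb = 1.0e-14 / 6.3 x 10^-5 = 1.59e-10.
[H^+] = sqrt(Ka x [(CH3)3NH+]) = sqrt(1.59e-10 x 0.1468) = 4.83e-6 M.
pH = -log(4.83e-6) = 5.32.

5.32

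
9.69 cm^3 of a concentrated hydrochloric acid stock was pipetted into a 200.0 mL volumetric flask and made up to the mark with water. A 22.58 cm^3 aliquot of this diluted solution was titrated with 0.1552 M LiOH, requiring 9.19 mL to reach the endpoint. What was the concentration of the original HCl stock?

n(LiOH) = 0.1552 x 0.009190 = 0.001426 mol.
n(HCl) in the aliquot = 0.001426 mol.
[diluted HCl] = 0.001426 / 0.02258 = 0.06317 M.
Dilution factor = 200.0/9.690 = 20.64, so [stock] = 0.06317 x 20.64 = 1.30 M.

1.30 M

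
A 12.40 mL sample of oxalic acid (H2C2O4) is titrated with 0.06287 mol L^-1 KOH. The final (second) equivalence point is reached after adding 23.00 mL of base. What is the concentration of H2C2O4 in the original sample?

n(KOH) = 0.06287 x 0.02300 = 0.001446 mol.
At the final (second) equivalence point, 2 mol OH^- react per mol H2C2O4, so n(H2C2O4) = 0.001446 / 2 = 0.0007230 mol.
[H2C2O4] = 0.0007230 / 0.01240 L = 0.0583 M.

0.0583 M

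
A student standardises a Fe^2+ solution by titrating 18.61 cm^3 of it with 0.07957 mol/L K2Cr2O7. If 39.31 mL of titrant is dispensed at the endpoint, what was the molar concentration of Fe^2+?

1.01 M

n(K2Cr2O7) = 0.07957 x 0.03931 = 0.003128 mol.
From the balanced equation, 1 mol K2Cr2O7 reacts with 6 mol Fe^2+, so n(Fe^2+) = 0.003128 x 6/1 = 0.01877 mol.
[Fe^2+] = 0.01877 / 0.01861 L = 1.01 M.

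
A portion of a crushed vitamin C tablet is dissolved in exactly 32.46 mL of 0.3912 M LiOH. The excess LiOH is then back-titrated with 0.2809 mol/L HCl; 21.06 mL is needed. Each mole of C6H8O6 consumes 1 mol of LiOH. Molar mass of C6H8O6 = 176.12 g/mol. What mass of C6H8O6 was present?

1.19 g

Total n(LiOH) added = 0.3912 x 0.03246 = 0.01270 mol.
n(HCl) used = 0.2809 x 0.02106 = 0.005916 mol, which equals the excess n(LiOH).
So n(LiOH) consumed by the sample = 0.01270 - 0.005916 = 0.006783 mol.
n(C6H8O6) = 0.006783 / 1 = 0.006783 mol.
mass = 0.006783 mol x 176.12 g/mol = 1.19 g.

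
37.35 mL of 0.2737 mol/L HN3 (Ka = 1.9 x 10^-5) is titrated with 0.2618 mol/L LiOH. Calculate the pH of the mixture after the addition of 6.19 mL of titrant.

Initial n(HN3) = 0.2737 x 0.03735 = 0.01022 mol.
n(LiOH) added = 0.2618 x 0.006190 = 0.001621 mol, converting that many moles of HN3 to N3-.
Remaining n(HN3) = 0.008602 mol; n(N3-) = 0.001621 mol.
By Henderson-Hasselbalch, pH = pKa + log([A^-]/[HA]) = 4.72 + log(0.001621/0.008602) = 4.72 + (-0.72) = 4.00.

4.00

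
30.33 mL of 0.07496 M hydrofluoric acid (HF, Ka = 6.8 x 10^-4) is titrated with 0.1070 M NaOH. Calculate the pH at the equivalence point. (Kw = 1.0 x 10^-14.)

7.91

n(HF) = 0.07496 x 0.03033 = 0.002274 mol; V(NaOH) at equivalence = 0.002274/0.1070 = 0.02125 L.
At equivalence all the acid is converted to F-; total volume = 0.03033 + 0.02125 = 0.05158 L, so [F-] = 0.002274/0.05158 = 0.04408 M.
Kb = Kw/Ka = 1.0e-14 / 6.8 x 10^-4 = 1.47e-11.
[OH^-] = sqrt(Kb x [F-]) = sqrt(1.47e-11 x 0.04408) = 8.05e-7 M.
pOH = 6.09, so pH = 14.00 - 6.09 = 7.91.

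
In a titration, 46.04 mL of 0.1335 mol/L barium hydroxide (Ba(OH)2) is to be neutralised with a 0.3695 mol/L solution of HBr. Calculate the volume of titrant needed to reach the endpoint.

n(Ba(OH)2) = 0.1335 mol/L x 0.04604 L = 0.006146 mol.
The neutralisation is 1 Ba(OH)2 : 2 HBr, so n(HBr) = 0.006146 x 2/1 = 0.01229 mol.
V(HBr) = 0.01229 / 0.3695 = 0.03327 L = 33.3 mL.

33.3 mL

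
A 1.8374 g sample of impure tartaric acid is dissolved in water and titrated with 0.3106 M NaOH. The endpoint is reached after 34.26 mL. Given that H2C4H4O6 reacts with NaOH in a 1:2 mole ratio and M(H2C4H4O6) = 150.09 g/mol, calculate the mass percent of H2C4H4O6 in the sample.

n(NaOH) = 0.3106 x 0.03426 = 0.01064 mol.
n(H2C4H4O6) = 0.01064 / 2 = 0.005321 mol.
mass of H2C4H4O6 = 0.005321 x 150.09 = 0.7986 g.
% purity = 0.7986 / 1.8374 x 100 = 43.5%.

43.5%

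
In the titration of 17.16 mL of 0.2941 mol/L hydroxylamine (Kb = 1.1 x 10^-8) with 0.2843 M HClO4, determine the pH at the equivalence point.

n(NH2OH) = 0.2941 x 0.01716 = 0.005047 mol; V(HClO4) at equivalence = 0.005047/0.2843 = 0.01775 L.
At equivalence the base is fully converted to NH3OH+; total volume = 0.03491 L, so [NH3OH+] = 0.005047/0.03491 = 0.1446 M.
Ka(NH3OH+) = Kw/Kb = 1.0e-14 / 1.1 x 10^-8 = 9.09e-7.
[H^+] = sqrt(Ka x [NH3OH+]) = sqrt(9.09e-7 x 0.1446) = 0.000363 M.
pH = -log(0.000363) = 3.44.

3.44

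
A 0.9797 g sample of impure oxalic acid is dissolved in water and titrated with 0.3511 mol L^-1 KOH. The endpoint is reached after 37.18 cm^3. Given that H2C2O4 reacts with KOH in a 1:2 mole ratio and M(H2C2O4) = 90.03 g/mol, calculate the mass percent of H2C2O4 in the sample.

60.0%

n(KOH) = 0.3511 x 0.03718 = 0.01305 mol.
n(H2C2O4) = 0.01305 / 2 = 0.006527 mol.
mass of H2C2O4 = 0.006527 x 90.03 = 0.5876 g.
% purity = 0.5876 / 0.9797 x 100 = 60.0%.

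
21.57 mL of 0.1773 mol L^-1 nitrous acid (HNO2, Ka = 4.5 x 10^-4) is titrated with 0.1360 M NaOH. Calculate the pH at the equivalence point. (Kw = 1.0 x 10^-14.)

8.12

n(HNO2) = 0.1773 x 0.02157 = 0.003824 mol; V(NaOH) at equivalence = 0.003824/0.1360 = 0.02812 L.
At equivalence all the acid is converted to NO2-; total volume = 0.02157 + 0.02812 = 0.04969 L, so [NO2-] = 0.003824/0.04969 = 0.07696 M.
Kb = Kw/Ka = 1.0e-14 / 4.5 x 10^-4 = 2.22e-11.
[OH^-] = sqrt(Kb x [NO2-]) = sqrt(2.22e-11 x 0.07696) = 1.31e-6 M.
pOH = 5.88, so pH = 14.00 - 5.88 = 8.12.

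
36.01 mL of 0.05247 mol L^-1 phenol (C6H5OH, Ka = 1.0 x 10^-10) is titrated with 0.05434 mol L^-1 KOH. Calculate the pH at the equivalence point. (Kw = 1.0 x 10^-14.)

11.21

n(C6H5OH) = 0.05247 x 0.03601 = 0.001889 mol; V(KOH) at equivalence = 0.001889/0.05434 = 0.03477 L.
At equivalence all the acid is converted to C6H5O-; total volume = 0.03601 + 0.03477 = 0.07078 L, so [C6H5O-] = 0.001889/0.07078 = 0.02669 M.
Kb = Kw/Ka = 1.0e-14 / 1.0 x 10^-10 = 0.000100.
[OH^-] = sqrt(Kb x [C6H5O-]) = sqrt(0.000100 x 0.02669) = 0.00163 M.
pOH = 2.79, so pH = 14.00 - 2.79 = 11.21.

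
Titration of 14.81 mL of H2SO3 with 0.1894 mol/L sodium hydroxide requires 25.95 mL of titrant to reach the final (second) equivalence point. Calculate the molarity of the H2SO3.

0.166 M

n(NaOH) = 0.1894 x 0.02595 = 0.004915 mol.
At the final (second) equivalence point, 2 mol OH^- react per mol H2SO3, so n(H2SO3) = 0.004915 / 2 = 0.002457 mol.
[H2SO3] = 0.002457 / 0.01481 L = 0.166 M.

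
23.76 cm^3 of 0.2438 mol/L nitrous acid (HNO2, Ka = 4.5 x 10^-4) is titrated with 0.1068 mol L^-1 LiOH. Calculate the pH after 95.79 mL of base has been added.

n(acid) = 0.2438 x 0.02376 = 0.005793 mol; n(LiOH) added = 0.1068 x 0.09579 = 0.01023 mol.
Base is in excess by 0.01023 - 0.005793 = 0.004438 mol in a total volume of 0.1196 L.
[OH^-] = 0.004438/0.1196 = 0.03712 M, so pOH = 1.43 and pH = 14.00 - 1.43 = 12.57.

12.57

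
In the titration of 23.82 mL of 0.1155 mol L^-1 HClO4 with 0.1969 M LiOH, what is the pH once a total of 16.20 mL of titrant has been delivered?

n(acid) = 0.1155 x 0.02382 = 0.002751 mol; n(LiOH) added = 0.1969 x 0.01620 = 0.003190 mol.
Base is in excess by 0.003190 - 0.002751 = 0.0004386 mol in a total volume of 0.04002 L.
[OH^-] = 0.0004386/0.04002 = 0.01096 M, so pOH = 1.96 and pH = 14.00 - 1.96 = 12.04.

12.04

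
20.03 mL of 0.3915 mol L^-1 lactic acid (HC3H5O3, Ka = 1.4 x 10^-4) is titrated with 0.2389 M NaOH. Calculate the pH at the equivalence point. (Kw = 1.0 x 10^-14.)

8.51

n(HC3H5O3) = 0.3915 x 0.02003 = 0.007842 mol; V(NaOH) at equivalence = 0.007842/0.2389 = 0.03282 L.
At equivalence all the acid is converted to C3H5O3-; total volume = 0.02003 + 0.03282 = 0.05285 L, so [C3H5O3-] = 0.007842/0.05285 = 0.1484 M.
Kb = Kw/Ka = 1.0e-14 / 1.4 x 10^-4 = 7.14e-11.
[OH^-] = sqrt(Kb x [C3H5O3-]) = sqrt(7.14e-11 x 0.1484) = 3.26e-6 M.
pOH = 5.49, so pH = 14.00 - 5.49 = 8.51.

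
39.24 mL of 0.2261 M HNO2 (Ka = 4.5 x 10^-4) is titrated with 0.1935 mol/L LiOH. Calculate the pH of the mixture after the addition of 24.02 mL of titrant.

3.39

Initial n(HNO2) = 0.2261 x 0.03924 = 0.008872 mol.
n(LiOH) added = 0.1935 x 0.02402 = 0.004648 mol, converting that many moles of HNO2 to NO2-.
Remaining n(HNO2) = 0.004224 mol; n(NO2-) = 0.004648 mol.
By Henderson-Hasselbalch, pH = pKa + log([A^-]/[HA]) = 3.35 + log(0.004648/0.004224) = 3.35 + (+0.04) = 3.39.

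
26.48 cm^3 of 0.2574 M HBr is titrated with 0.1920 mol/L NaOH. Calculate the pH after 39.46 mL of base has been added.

n(acid) = 0.2574 x 0.02648 = 0.006816 mol; n(NaOH) added = 0.1920 x 0.03946 = 0.007576 mol.
Base is in excess by 0.007576 - 0.006816 = 0.0007604 mol in a total volume of 0.06594 L.
[OH^-] = 0.0007604/0.06594 = 0.01153 M, so pOH = 1.94 and pH = 14.00 - 1.94 = 12.06.

12.06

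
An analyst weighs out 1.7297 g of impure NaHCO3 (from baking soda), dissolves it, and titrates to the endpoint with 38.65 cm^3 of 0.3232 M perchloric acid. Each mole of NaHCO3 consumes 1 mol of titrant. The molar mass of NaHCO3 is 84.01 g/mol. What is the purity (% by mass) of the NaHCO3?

n(HClO4) = 0.3232 x 0.03865 = 0.01249 mol.
n(NaHCO3) = 0.01249 / 1 = 0.01249 mol.
mass of NaHCO3 = 0.01249 x 84.01 = 1.049 g.
% purity = 1.049 / 1.7297 x 100 = 60.7%.

60.7%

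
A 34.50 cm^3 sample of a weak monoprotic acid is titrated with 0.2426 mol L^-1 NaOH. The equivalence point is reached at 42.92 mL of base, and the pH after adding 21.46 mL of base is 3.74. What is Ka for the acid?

21.46 mL is half of the equivalence volume, so this is the half-equivalence point where [HA] = [A^-].
At half-equivalence pH = pKa, so pKa = 3.74.
Ka = 10^(-3.74) = 1.8 x 10^-4.

1.8 x 10^-4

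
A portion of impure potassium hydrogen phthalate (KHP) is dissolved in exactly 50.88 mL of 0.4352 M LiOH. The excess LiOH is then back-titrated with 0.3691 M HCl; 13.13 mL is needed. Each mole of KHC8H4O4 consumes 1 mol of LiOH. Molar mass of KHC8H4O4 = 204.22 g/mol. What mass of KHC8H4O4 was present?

Total n(LiOH) added = 0.4352 x 0.05088 = 0.02214 mol.
n(HCl) used = 0.3691 x 0.01313 = 0.004846 mol, which equals the excess n(LiOH).
So n(LiOH) consumed by the sample = 0.02214 - 0.004846 = 0.01730 mol.
n(KHC8H4O4) = 0.01730 / 1 = 0.01730 mol.
mass = 0.01730 mol x 204.22 g/mol = 3.53 g.

3.53 g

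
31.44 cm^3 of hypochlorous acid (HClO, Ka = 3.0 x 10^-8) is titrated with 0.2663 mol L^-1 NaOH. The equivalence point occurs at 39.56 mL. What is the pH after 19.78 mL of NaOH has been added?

19.78 mL is exactly half the equivalence volume (39.56/2), i.e. the half-equivalence point.
There, n(HA) = n(A^-), so pH = pKa = -log(3.0 x 10^-8) = 7.52.

7.52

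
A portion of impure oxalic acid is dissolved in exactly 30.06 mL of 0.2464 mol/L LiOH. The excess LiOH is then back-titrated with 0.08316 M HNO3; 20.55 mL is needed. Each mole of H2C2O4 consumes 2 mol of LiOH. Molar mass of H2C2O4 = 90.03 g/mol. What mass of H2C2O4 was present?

Total n(LiOH) added = 0.2464 x 0.03006 = 0.007407 mol.
n(HNO3) used = 0.08316 x 0.02055 = 0.001709 mol, which equals the excess n(LiOH).
So n(LiOH) consumed by the sample = 0.007407 - 0.001709 = 0.005698 mol.
n(H2C2O4) = 0.005698 / 2 = 0.002849 mol.
mass = 0.002849 mol x 90.03 g/mol = 0.256 g.

0.256 g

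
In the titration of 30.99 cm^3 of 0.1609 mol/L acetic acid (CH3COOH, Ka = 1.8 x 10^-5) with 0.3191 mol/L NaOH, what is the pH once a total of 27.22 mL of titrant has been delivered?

n(acid) = 0.1609 x 0.03099 = 0.004986 mol; n(NaOH) added = 0.3191 x 0.02722 = 0.008686 mol.
Base is in excess by 0.008686 - 0.004986 = 0.003700 mol in a total volume of 0.05821 L.
[OH^-] = 0.003700/0.05821 = 0.06356 M, so pOH = 1.20 and pH = 14.00 - 1.20 = 12.80.

12.80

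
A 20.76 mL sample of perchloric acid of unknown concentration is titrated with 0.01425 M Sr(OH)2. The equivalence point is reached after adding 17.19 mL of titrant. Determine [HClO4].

0.0236 M

n(Sr(OH)2) delivered = 0.01425 x 0.01719 = 0.0002450 mol.
The reaction is 2 HClO4 + 1 Sr(OH)2, so n(HClO4) = 0.0002450 x 2/1 = 0.0004899 mol.
[HClO4] = 0.0004899 mol / 0.02076 L = 0.0236 M.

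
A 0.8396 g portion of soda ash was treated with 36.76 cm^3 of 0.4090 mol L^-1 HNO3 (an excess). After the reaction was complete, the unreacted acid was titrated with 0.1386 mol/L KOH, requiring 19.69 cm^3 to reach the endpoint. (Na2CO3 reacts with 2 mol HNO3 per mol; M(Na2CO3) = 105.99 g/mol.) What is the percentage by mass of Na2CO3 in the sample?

77.7%

Total n(HNO3) added = 0.4090 x 0.03676 = 0.01503 mol.
n(KOH) used = 0.1386 x 0.01969 = 0.002729 mol, which equals the excess n(HNO3).
So n(HNO3) consumed by the sample = 0.01503 - 0.002729 = 0.01231 mol.
n(Na2CO3) = 0.01231 / 2 = 0.006153 mol.
mass Na2CO3 = 0.006153 x 105.99 = 0.6521 g, so %Na2CO3 = 0.6521/0.8396 x 100 = 77.7%.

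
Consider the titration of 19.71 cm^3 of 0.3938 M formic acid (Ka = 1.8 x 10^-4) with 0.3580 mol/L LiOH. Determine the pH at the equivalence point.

n(HCOOH) = 0.3938 x 0.01971 = 0.007762 mol; V(LiOH) at equivalence = 0.007762/0.3580 = 0.02168 L.
At equivalence all the acid is converted to HCOO-; total volume = 0.01971 + 0.02168 = 0.04139 L, so [HCOO-] = 0.007762/0.04139 = 0.1875 M.
Kb = Kw/Ka = 1.0e-14 / 1.8 x 10^-4 = 5.56e-11.
[OH^-] = sqrt(Kb x [HCOO-]) = sqrt(5.56e-11 x 0.1875) = 3.23e-6 M.
pOH = 5.49, so pH = 14.00 - 5.49 = 8.51.

8.51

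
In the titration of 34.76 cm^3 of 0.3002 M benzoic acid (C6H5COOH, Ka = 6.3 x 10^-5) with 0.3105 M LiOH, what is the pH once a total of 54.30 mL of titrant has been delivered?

12.86

n(acid) = 0.3002 x 0.03476 = 0.01043 mol; n(LiOH) added = 0.3105 x 0.05430 = 0.01686 mol.
Base is in excess by 0.01686 - 0.01043 = 0.006425 mol in a total volume of 0.08906 L.
[OH^-] = 0.006425/0.08906 = 0.07214 M, so pOH = 1.14 and pH = 14.00 - 1.14 = 12.86.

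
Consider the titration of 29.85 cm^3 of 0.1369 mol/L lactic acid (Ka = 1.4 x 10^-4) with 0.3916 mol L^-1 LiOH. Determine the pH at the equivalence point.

8.43

n(HC3H5O3) = 0.1369 x 0.02985 = 0.004086 mol; V(LiOH) at equivalence = 0.004086/0.3916 = 0.01044 L.
At equivalence all the acid is converted to C3H5O3-; total volume = 0.02985 + 0.01044 = 0.04029 L, so [C3H5O3-] = 0.004086/0.04029 = 0.1014 M.
Kb = Kw/Ka = 1.0e-14 / 1.4 x 10^-4 = 7.14e-11.
[OH^-] = sqrt(Kb x [C3H5O3-]) = sqrt(7.14e-11 x 0.1014) = 2.69e-6 M.
pOH = 5.57, so pH = 14.00 - 5.57 = 8.43.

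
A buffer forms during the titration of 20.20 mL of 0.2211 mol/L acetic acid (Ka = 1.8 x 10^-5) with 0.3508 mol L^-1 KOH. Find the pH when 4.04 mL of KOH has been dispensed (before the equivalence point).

Initial n(CH3COOH) = 0.2211 x 0.02020 = 0.004466 mol.
n(KOH) added = 0.3508 x 0.004040 = 0.001417 mol, converting that many moles of CH3COOH to CH3COO-.
Remaining n(CH3COOH) = 0.003049 mol; n(CH3COO-) = 0.001417 mol.
By Henderson-Hasselbalch, pH = pKa + log([A^-]/[HA]) = 4.74 + log(0.001417/0.003049) = 4.74 + (-0.33) = 4.41.

4.41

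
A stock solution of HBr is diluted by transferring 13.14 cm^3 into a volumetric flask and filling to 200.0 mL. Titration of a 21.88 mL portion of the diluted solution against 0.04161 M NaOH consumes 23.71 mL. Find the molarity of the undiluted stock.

n(NaOH) = 0.04161 x 0.02371 = 0.0009866 mol.
n(HBr) in the aliquot = 0.0009866 mol.
[diluted HBr] = 0.0009866 / 0.02188 = 0.04509 M.
Dilution factor = 200.0/13.14 = 15.22, so [stock] = 0.04509 x 15.22 = 0.686 M.

0.686 M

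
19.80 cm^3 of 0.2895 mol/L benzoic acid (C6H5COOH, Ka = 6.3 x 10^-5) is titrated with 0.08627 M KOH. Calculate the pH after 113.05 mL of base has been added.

n(acid) = 0.2895 x 0.01980 = 0.005732 mol; n(KOH) added = 0.08627 x 0.1130 = 0.009753 mol.
Base is in excess by 0.009753 - 0.005732 = 0.004021 mol in a total volume of 0.1328 L.
[OH^-] = 0.004021/0.1328 = 0.03027 M, so pOH = 1.52 and pH = 14.00 - 1.52 = 12.48.

12.48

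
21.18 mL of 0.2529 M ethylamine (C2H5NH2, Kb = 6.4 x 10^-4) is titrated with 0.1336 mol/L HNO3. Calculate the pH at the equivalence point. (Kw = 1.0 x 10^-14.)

n(C2H5NH2) = 0.2529 x 0.02118 = 0.005356 mol; V(HNO3) at equivalence = 0.005356/0.1336 = 0.04009 L.
At equivalence the base is fully converted to C2H5NH3+; total volume = 0.06127 L, so [C2H5NH3+] = 0.005356/0.06127 = 0.08742 M.
Ka(C2H5NH3+) = Kw/Kb = 1.0e-14 / 6.4 x 10^-4 = 1.56e-11.
[H^+] = sqrt(Ka x [C2H5NH3+]) = sqrt(1.56e-11 x 0.08742) = 1.17e-6 M.
pH = -log(1.17e-6) = 5.93.

5.93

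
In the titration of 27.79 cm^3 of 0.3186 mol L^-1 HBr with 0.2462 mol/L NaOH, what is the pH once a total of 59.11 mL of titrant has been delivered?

n(acid) = 0.3186 x 0.02779 = 0.008854 mol; n(NaOH) added = 0.2462 x 0.05911 = 0.01455 mol.
Base is in excess by 0.01455 - 0.008854 = 0.005699 mol in a total volume of 0.08690 L.
[OH^-] = 0.005699/0.08690 = 0.06558 M, so pOH = 1.18 and pH = 14.00 - 1.18 = 12.82.

12.82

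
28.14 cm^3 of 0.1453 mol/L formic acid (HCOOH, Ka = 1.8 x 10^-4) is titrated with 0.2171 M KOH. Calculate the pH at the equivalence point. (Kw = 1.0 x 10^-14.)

n(HCOOH) = 0.1453 x 0.02814 = 0.004089 mol; V(KOH) at equivalence = 0.004089/0.2171 = 0.01883 L.
At equivalence all the acid is converted to HCOO-; total volume = 0.02814 + 0.01883 = 0.04697 L, so [HCOO-] = 0.004089/0.04697 = 0.08704 M.
Kb = Kw/Ka = 1.0e-14 / 1.8 x 10^-4 = 5.56e-11.
[OH^-] = sqrt(Kb x [HCOO-]) = sqrt(5.56e-11 x 0.08704) = 2.20e-6 M.
pOH = 5.66, so pH = 14.00 - 5.66 = 8.34.

8.34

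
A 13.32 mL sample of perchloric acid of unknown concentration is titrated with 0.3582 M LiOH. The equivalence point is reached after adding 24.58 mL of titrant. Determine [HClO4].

n(LiOH) delivered = 0.3582 x 0.02458 = 0.008805 mol.
For a 1:1 reaction, n(HClO4) = 0.008805 mol.
[HClO4] = 0.008805 mol / 0.01332 L = 0.661 M.

0.661 M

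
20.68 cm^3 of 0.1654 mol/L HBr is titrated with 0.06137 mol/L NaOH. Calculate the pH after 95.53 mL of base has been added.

n(acid) = 0.1654 x 0.02068 = 0.003420 mol; n(NaOH) added = 0.06137 x 0.09553 = 0.005863 mol.
Base is in excess by 0.005863 - 0.003420 = 0.002442 mol in a total volume of 0.1162 L.
[OH^-] = 0.002442/0.1162 = 0.02102 M, so pOH = 1.68 and pH = 14.00 - 1.68 = 12.32.

12.32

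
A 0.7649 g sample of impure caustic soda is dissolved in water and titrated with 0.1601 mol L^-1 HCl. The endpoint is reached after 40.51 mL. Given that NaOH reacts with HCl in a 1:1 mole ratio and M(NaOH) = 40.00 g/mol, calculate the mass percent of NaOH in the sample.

n(HCl) = 0.1601 x 0.04051 = 0.006486 mol.
n(NaOH) = 0.006486 / 1 = 0.006486 mol.
mass of NaOH = 0.006486 x 40.00 = 0.2594 g.
% purity = 0.2594 / 0.7649 x 100 = 33.9%.

33.9%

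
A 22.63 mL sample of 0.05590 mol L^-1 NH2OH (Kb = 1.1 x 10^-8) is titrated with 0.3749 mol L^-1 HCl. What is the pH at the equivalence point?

3.68

n(NH2OH) = 0.05590 x 0.02263 = 0.001265 mol; V(HCl) at equivalence = 0.001265/0.3749 = 0.003374 L.
At equivalence the base is fully converted to NH3OH+; total volume = 0.02600 L, so [NH3OH+] = 0.001265/0.02600 = 0.04865 M.
Ka(NH3OH+) = Kw/Kb = 1.0e-14 / 1.1 x 10^-8 = 9.09e-7.
[H^+] = sqrt(Ka x [NH3OH+]) = sqrt(9.09e-7 x 0.04865) = 0.000210 M.
pH = -log(0.000210) = 3.68.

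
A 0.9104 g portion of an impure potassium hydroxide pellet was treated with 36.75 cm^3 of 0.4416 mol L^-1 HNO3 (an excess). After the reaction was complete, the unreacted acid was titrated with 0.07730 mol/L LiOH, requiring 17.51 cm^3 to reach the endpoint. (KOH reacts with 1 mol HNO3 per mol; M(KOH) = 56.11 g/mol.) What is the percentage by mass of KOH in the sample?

Total n(HNO3) added = 0.4416 x 0.03675 = 0.01623 mol.
n(LiOH) used = 0.07730 x 0.01751 = 0.001354 mol, which equals the excess n(HNO3).
So n(HNO3) consumed by the sample = 0.01623 - 0.001354 = 0.01488 mol.
n(KOH) = 0.01488 / 1 = 0.01488 mol.
mass KOH = 0.01488 x 56.11 = 0.8347 g, so %KOH = 0.8347/0.9104 x 100 = 91.7%.

91.7%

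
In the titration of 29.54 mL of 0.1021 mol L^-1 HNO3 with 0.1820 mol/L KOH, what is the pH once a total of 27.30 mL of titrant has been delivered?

12.54

n(acid) = 0.1021 x 0.02954 = 0.003016 mol; n(KOH) added = 0.1820 x 0.02730 = 0.004969 mol.
Base is in excess by 0.004969 - 0.003016 = 0.001953 mol in a total volume of 0.05684 L.
[OH^-] = 0.001953/0.05684 = 0.03435 M, so pOH = 1.46 and pH = 14.00 - 1.46 = 12.54.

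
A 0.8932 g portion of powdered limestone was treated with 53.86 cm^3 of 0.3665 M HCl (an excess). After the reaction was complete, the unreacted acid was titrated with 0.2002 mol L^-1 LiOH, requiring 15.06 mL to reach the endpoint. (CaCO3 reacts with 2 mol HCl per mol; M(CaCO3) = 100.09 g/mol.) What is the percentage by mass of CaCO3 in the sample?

93.7%

Total n(HCl) added = 0.3665 x 0.05386 = 0.01974 mol.
n(LiOH) used = 0.2002 x 0.01506 = 0.003015 mol, which equals the excess n(HCl).
So n(HCl) consumed by the sample = 0.01974 - 0.003015 = 0.01672 mol.
n(CaCO3) = 0.01672 / 2 = 0.008362 mol.
mass CaCO3 = 0.008362 x 100.09 = 0.8370 g, so %CaCO3 = 0.8370/0.8932 x 100 = 93.7%.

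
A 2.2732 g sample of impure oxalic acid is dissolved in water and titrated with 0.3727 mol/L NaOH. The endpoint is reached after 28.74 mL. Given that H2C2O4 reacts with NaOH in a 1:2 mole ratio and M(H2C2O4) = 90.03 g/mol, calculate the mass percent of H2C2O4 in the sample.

21.2%

n(NaOH) = 0.3727 x 0.02874 = 0.01071 mol.
n(H2C2O4) = 0.01071 / 2 = 0.005356 mol.
mass of H2C2O4 = 0.005356 x 90.03 = 0.4822 g.
% purity = 0.4822 / 2.2732 x 100 = 21.2%.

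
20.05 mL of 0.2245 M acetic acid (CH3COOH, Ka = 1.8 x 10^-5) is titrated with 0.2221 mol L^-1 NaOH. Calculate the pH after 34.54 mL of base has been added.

n(acid) = 0.2245 x 0.02005 = 0.004501 mol; n(NaOH) added = 0.2221 x 0.03454 = 0.007671 mol.
Base is in excess by 0.007671 - 0.004501 = 0.003170 mol in a total volume of 0.05459 L.
[OH^-] = 0.003170/0.05459 = 0.05807 M, so pOH = 1.24 and pH = 14.00 - 1.24 = 12.76.

12.76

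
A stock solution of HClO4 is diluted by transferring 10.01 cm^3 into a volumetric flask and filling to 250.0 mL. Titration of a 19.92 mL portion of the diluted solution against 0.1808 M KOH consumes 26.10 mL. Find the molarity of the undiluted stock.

5.92 M

n(KOH) = 0.1808 x 0.02610 = 0.004719 mol.
n(HClO4) in the aliquot = 0.004719 mol.
[diluted HClO4] = 0.004719 / 0.01992 = 0.2369 M.
Dilution factor = 250.0/10.01 = 24.98, so [stock] = 0.2369 x 24.98 = 5.92 M.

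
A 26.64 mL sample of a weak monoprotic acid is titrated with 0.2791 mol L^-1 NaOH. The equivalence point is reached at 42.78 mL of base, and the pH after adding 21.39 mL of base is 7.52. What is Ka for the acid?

3.0 x 10^-8

21.39 mL is half of the equivalence volume, so this is the half-equivalence point where [HA] = [A^-].
At half-equivalence pH = pKa, so pKa = 7.52.
Ka = 10^(-7.52) = 3.0 x 10^-8.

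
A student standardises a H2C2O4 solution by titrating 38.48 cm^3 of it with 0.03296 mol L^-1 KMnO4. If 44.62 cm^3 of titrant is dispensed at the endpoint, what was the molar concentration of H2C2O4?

n(KMnO4) = 0.03296 x 0.04462 = 0.001471 mol.
From the balanced equation, 2 mol KMnO4 reacts with 5 mol H2C2O4, so n(H2C2O4) = 0.001471 x 5/2 = 0.003677 mol.
[H2C2O4] = 0.003677 / 0.03848 L = 0.0955 M.

0.0955 M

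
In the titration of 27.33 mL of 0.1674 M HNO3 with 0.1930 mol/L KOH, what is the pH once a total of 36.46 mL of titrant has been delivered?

12.59

n(acid) = 0.1674 x 0.02733 = 0.004575 mol; n(KOH) added = 0.1930 x 0.03646 = 0.007037 mol.
Base is in excess by 0.007037 - 0.004575 = 0.002462 mol in a total volume of 0.06379 L.
[OH^-] = 0.002462/0.06379 = 0.03859 M, so pOH = 1.41 and pH = 14.00 - 1.41 = 12.59.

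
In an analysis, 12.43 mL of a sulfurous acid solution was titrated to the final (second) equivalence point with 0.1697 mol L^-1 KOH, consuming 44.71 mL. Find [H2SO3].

n(KOH) = 0.1697 x 0.04471 = 0.007587 mol.
At the final (second) equivalence point, 2 mol OH^- react per mol H2SO3, so n(H2SO3) = 0.007587 / 2 = 0.003794 mol.
[H2SO3] = 0.003794 / 0.01243 L = 0.305 M.

0.305 M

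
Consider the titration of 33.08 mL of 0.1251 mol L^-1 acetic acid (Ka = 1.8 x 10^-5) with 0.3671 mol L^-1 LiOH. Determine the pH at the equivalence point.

n(CH3COOH) = 0.1251 x 0.03308 = 0.004138 mol; V(LiOH) at equivalence = 0.004138/0.3671 = 0.01127 L.
At equivalence all the acid is converted to CH3COO-; total volume = 0.03308 + 0.01127 = 0.04435 L, so [CH3COO-] = 0.004138/0.04435 = 0.09330 M.
Kb = Kw/Ka = 1.0e-14 / 1.8 x 10^-5 = 5.56e-10.
[OH^-] = sqrt(Kb x [CH3COO-]) = sqrt(5.56e-10 x 0.09330) = 7.20e-6 M.
pOH = 5.14, so pH = 14.00 - 5.14 = 8.86.

8.86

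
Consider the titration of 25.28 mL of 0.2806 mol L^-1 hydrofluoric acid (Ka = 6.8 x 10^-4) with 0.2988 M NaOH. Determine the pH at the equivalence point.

8.16

n(HF) = 0.2806 x 0.02528 = 0.007094 mol; V(NaOH) at equivalence = 0.007094/0.2988 = 0.02374 L.
At equivalence all the acid is converted to F-; total volume = 0.02528 + 0.02374 = 0.04902 L, so [F-] = 0.007094/0.04902 = 0.1447 M.
Kb = Kw/Ka = 1.0e-14 / 6.8 x 10^-4 = 1.47e-11.
[OH^-] = sqrt(Kb x [F-]) = sqrt(1.47e-11 x 0.1447) = 1.46e-6 M.
pOH = 5.84, so pH = 14.00 - 5.84 = 8.16.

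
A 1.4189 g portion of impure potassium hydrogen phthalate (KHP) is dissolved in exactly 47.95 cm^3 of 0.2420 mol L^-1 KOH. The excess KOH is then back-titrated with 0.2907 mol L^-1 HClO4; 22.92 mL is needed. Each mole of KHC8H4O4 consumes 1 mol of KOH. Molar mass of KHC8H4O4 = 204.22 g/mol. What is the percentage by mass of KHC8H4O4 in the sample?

Total n(KOH) added = 0.2420 x 0.04795 = 0.01160 mol.
n(HClO4) used = 0.2907 x 0.02292 = 0.006663 mol, which equals the excess n(KOH).
So n(KOH) consumed by the sample = 0.01160 - 0.006663 = 0.004941 mol.
n(KHC8H4O4) = 0.004941 / 1 = 0.004941 mol.
mass KHC8H4O4 = 0.004941 x 204.22 = 1.009 g, so %KHC8H4O4 = 1.009/1.4189 x 100 = 71.1%.

71.1%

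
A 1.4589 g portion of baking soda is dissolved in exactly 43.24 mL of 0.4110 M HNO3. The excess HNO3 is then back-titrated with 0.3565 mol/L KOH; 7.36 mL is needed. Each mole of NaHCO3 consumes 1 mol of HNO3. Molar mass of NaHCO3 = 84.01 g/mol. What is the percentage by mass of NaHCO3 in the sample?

87.2%

Total n(HNO3) added = 0.4110 x 0.04324 = 0.01777 mol.
n(KOH) used = 0.3565 x 0.007360 = 0.002624 mol, which equals the excess n(HNO3).
So n(HNO3) consumed by the sample = 0.01777 - 0.002624 = 0.01515 mol.
n(NaHCO3) = 0.01515 / 1 = 0.01515 mol.
mass NaHCO3 = 0.01515 x 84.01 = 1.273 g, so %NaHCO3 = 1.273/1.4589 x 100 = 87.2%.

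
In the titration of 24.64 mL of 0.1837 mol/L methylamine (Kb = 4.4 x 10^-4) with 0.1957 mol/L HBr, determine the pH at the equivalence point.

n(CH3NH2) = 0.1837 x 0.02464 = 0.004526 mol; V(HBr) at equivalence = 0.004526/0.1957 = 0.02313 L.
At equivalence the base is fully converted to CH3NH3+; total volume = 0.04777 L, so [CH3NH3+] = 0.004526/0.04777 = 0.09476 M.
Ka(CH3NH3+) = Kw/Kb = 1.0e-14 / 4.4 x 10^-4 = 2.27e-11.
[H^+] = sqrt(Ka x [CH3NH3+]) = sqrt(2.27e-11 x 0.09476) = 1.47e-6 M.
pH = -log(1.47e-6) = 5.83.

5.83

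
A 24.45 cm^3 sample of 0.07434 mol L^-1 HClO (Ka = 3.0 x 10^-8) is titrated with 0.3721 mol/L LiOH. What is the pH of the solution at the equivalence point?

n(HClO) = 0.07434 x 0.02445 = 0.001818 mol; V(LiOH) at equivalence = 0.001818/0.3721 = 0.004885 L.
At equivalence all the acid is converted to ClO-; total volume = 0.02445 + 0.004885 = 0.02933 L, so [ClO-] = 0.001818/0.02933 = 0.06196 M.
Kb = Kw/Ka = 1.0e-14 / 3.0 x 10^-8 = 3.33e-7.
[OH^-] = sqrt(Kb x [ClO-]) = sqrt(3.33e-7 x 0.06196) = 0.000144 M.
pOH = 3.84, so pH = 14.00 - 3.84 = 10.16.

10.16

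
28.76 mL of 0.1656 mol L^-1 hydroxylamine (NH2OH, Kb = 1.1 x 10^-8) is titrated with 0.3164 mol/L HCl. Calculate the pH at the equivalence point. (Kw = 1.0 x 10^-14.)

3.50

n(NH2OH) = 0.1656 x 0.02876 = 0.004763 mol; V(HCl) at equivalence = 0.004763/0.3164 = 0.01505 L.
At equivalence the base is fully converted to NH3OH+; total volume = 0.04381 L, so [NH3OH+] = 0.004763/0.04381 = 0.1087 M.
Ka(NH3OH+) = Kw/Kb = 1.0e-14 / 1.1 x 10^-8 = 9.09e-7.
[H^+] = sqrt(Ka x [NH3OH+]) = sqrt(9.09e-7 x 0.1087) = 0.000314 M.
pH = -log(0.000314) = 3.50.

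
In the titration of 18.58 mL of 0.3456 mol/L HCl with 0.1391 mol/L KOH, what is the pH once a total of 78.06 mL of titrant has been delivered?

12.66

n(acid) = 0.3456 x 0.01858 = 0.006421 mol; n(KOH) added = 0.1391 x 0.07806 = 0.01086 mol.
Base is in excess by 0.01086 - 0.006421 = 0.004437 mol in a total volume of 0.09664 L.
[OH^-] = 0.004437/0.09664 = 0.04591 M, so pOH = 1.34 and pH = 14.00 - 1.34 = 12.66.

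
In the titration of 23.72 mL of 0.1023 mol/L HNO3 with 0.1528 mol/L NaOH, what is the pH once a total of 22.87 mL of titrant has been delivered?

n(acid) = 0.1023 x 0.02372 = 0.002427 mol; n(NaOH) added = 0.1528 x 0.02287 = 0.003495 mol.
Base is in excess by 0.003495 - 0.002427 = 0.001068 mol in a total volume of 0.04659 L.
[OH^-] = 0.001068/0.04659 = 0.02292 M, so pOH = 1.64 and pH = 14.00 - 1.64 = 12.36.

12.36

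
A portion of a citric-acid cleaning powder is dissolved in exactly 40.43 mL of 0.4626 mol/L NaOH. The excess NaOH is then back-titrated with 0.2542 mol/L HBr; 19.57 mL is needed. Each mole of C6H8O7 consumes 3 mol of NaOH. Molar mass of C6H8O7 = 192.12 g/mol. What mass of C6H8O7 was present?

0.879 g

Total n(NaOH) added = 0.4626 x 0.04043 = 0.01870 mol.
n(HBr) used = 0.2542 x 0.01957 = 0.004975 mol, which equals the excess n(NaOH).
So n(NaOH) consumed by the sample = 0.01870 - 0.004975 = 0.01373 mol.
n(C6H8O7) = 0.01373 / 3 = 0.004576 mol.
mass = 0.004576 mol x 192.12 g/mol = 0.879 g.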